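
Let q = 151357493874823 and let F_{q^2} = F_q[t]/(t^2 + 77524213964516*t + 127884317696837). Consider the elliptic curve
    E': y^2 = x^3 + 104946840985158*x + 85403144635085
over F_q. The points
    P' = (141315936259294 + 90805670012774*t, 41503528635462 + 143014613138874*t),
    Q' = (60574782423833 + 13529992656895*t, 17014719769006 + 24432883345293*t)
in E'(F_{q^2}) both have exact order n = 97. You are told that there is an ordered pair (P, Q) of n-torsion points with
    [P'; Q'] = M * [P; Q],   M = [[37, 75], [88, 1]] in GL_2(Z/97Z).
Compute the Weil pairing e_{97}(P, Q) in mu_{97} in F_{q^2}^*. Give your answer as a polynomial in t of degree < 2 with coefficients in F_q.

e_{97}(aP+bQ,cP+dQ) = e_{97}(P,Q)^(ad-bc); with (a,b,c,d)=(37,75,88,1) this gives the det-97 law.
So e_{97}(P,Q) = e_{97}(P',Q')^{50}, since 33*50 = 1 mod 97.
n = 97 = (1100001)_2 (7 bits, wt 3); accumulate f_{97,P'}(Q'+S)/f_{97,P'}(S) along the 6-step ladder.
So e_{97}(P',Q') = 16116033580650 + 81618073729422*t.
(16116033580650 + 81618073729422*t)^{50} mod (151357493874823,f) = 127357246120664 + 81438653823083*t.

127357246120664 + 81438653823083*t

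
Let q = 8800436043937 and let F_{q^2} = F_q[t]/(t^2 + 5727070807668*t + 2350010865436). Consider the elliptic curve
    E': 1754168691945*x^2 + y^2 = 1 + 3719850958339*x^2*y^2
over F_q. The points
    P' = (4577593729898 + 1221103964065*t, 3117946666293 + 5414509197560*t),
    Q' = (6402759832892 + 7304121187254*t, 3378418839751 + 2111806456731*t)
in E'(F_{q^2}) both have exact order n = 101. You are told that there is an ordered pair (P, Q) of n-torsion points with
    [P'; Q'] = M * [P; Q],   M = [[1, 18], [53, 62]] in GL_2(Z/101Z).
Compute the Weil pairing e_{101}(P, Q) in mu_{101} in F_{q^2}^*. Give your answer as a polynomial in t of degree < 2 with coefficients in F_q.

7422094876382 + 6974333256677*t

e_{101} is bilinear + alternating on E[101], so e_{101}(1*P + 18*Q, 53*P + 62*Q) = e_{101}(P,Q)^(1*62-18*53).
Inverting 17 mod 101: 6. Thus e_{101}(P,Q) = e(P',Q')^{6}.
Edwards a_E,d_E -> Montgomery A=4752726965820,B=4201611713686 -> Weierstrass 5240324811375,8641100051842 via alpha=3845815289693,beta=3908797455370.
Run Miller on y^2=x^3+5240324811375*x+8641100051842 over F_{8800436043937}: ladder 1100101 (7 bits); e = f_P(D_Q)/f_Q(D_P).
Miller gives e_{101}(P',Q') = 3807122734580 + 1216060285463*t in F_{8800436043937^2}.
Raise to 6: e(P,Q) = 7422094876382 + 6974333256677*t in mu_{101}.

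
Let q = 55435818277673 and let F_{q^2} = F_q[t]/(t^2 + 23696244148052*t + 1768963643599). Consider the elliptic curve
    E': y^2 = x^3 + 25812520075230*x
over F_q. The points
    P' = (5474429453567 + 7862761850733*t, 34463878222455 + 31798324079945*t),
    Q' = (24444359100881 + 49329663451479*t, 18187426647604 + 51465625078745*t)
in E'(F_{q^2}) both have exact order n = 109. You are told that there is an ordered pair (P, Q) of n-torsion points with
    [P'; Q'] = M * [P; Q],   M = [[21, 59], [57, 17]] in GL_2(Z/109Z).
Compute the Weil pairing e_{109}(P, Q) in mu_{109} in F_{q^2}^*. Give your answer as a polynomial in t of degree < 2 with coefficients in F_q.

36782130013283 + 6418967578949*t

Under M = [[21,59],[57,17]] in GL_2(Z/109), e_{109}(P',Q') = e_{109}(P,Q)^(21*17-59*57 mod 109).
So e_{109}(P,Q) = e_{109}(P',Q')^{64}, since 46*64 = 1 mod 109.
Double-and-add over 1101101: 7-1 doublings, 5-1 additions; each step l_{T,T}/v_{2T} or l_{T,P'}/v at Q'+S for random S.
So e_{109}(P',Q') = 1552356508441 + 20512805343031*t.
(1552356508441 + 20512805343031*t)^{64} mod (55435818277673,f) = 36782130013283 + 6418967578949*t.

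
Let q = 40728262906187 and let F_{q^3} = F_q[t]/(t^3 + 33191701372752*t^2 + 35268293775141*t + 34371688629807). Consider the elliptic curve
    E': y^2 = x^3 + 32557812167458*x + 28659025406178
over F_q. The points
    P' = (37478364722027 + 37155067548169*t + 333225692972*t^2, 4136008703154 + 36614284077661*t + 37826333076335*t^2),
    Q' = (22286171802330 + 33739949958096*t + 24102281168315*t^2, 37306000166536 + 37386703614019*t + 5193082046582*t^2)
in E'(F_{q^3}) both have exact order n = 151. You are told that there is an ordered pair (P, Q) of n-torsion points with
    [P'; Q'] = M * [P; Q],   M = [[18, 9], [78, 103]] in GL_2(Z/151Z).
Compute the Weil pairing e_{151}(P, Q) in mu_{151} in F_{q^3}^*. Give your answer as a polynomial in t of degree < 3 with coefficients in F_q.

10823160547444 + 34893570369242*t + 36371043020960*t^2

Alternating bilinearity on E[151] (values in mu_{151} in F_{40728262906187^3}) gives e(P',Q') = e(P,Q)^det(M).
det(M) mod 151 = 95; its inverse in (Z/151)^* is 62 (check: 95*62 mod 151 = 1).
Miller loop for e_{151} over F_{40728262906187^3}: bits of 151 = 10010111; 7 double steps + 4 add steps, l/v at each.
e_{151}(P',Q') = 29550297688705 + 2183201743124*t + 23779811637092*t^2.
(29550297688705 + 2183201743124*t + 23779811637092*t^2)^{62} mod (40728262906187,f) = 10823160547444 + 34893570369242*t + 36371043020960*t^2.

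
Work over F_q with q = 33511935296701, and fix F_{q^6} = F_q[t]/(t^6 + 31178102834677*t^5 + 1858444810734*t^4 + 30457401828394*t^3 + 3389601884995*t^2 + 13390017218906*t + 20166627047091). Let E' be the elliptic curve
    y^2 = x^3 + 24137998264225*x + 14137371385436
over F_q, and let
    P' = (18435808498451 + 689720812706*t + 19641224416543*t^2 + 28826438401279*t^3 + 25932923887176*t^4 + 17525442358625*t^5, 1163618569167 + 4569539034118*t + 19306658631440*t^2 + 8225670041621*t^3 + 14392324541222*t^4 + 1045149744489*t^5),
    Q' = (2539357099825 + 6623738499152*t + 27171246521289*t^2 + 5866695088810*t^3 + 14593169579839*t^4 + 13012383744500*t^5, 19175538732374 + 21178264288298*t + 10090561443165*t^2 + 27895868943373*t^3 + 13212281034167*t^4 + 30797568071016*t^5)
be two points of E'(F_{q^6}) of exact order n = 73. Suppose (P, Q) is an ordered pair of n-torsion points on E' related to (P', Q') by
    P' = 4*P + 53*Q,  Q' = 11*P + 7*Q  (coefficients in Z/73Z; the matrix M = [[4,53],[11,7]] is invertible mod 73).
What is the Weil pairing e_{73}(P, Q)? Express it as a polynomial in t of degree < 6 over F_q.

Since e_{73}(P,P)=e_{73}(Q,Q)=1 and e_{73}(Q,P)=e_{73}(P,Q)^{-1}, expanding e_{73}(4*P + 53*Q,11*P + 7*Q) leaves e(P,Q)^det(M).
4*7 - 53*11 = -555; reduced mod 73: det = 29, inverse 68.
n = 73 = (1001001)_2 (7 bits, wt 3); accumulate f_{73,P'}(Q'+S)/f_{73,P'}(S) along the 6-step ladder.
So e_{73}(P',Q') = 22505340721927 + 26241046777048*t + 27812439108398*t^2 + 16384777065922*t^3 + 1476936035199*t^4 + 1002612383852*t^5.
Thus e_{73}(P,Q) = 23829336395529 + 30005201701466*t + 11825063078137*t^2 + 6261659836231*t^3 + 26952307817224*t^4 + 5372463744476*t^5.

23829336395529 + 30005201701466*t + 11825063078137*t^2 + 6261659836231*t^3 + 26952307817224*t^4 + 5372463744476*t^5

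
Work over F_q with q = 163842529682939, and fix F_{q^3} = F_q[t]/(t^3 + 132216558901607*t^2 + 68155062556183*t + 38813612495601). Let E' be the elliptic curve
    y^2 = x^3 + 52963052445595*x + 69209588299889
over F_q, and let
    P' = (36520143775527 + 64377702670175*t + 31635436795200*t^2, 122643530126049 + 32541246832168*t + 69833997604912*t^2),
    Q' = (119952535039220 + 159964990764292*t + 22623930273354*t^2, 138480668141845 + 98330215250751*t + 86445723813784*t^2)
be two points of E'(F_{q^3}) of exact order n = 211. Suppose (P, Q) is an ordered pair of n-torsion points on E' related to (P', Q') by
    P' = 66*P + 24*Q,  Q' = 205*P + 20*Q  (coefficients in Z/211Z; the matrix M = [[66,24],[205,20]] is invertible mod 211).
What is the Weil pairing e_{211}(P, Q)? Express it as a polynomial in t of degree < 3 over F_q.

Alternating bilinearity on E[211] (values in mu_{211} in F_{163842529682939^3}) gives e(P',Q') = e(P,Q)^det(M).
det(M) mod 211 = 198; its inverse in (Z/211)^* is 146 (check: 198*146 mod 211 = 1).
Double-and-add over 11010011: 8-1 doublings, 5-1 additions; each step l_{T,T}/v_{2T} or l_{T,P'}/v at Q'+S for random S.
Result: e(P',Q') = 117311657033055 + 77582488116577*t + 35732651270601*t^2.
Raise to 146: e(P,Q) = 101073486073874 + 54293783326088*t + 49982115654032*t^2 in mu_{211}.

101073486073874 + 54293783326088*t + 49982115654032*t^2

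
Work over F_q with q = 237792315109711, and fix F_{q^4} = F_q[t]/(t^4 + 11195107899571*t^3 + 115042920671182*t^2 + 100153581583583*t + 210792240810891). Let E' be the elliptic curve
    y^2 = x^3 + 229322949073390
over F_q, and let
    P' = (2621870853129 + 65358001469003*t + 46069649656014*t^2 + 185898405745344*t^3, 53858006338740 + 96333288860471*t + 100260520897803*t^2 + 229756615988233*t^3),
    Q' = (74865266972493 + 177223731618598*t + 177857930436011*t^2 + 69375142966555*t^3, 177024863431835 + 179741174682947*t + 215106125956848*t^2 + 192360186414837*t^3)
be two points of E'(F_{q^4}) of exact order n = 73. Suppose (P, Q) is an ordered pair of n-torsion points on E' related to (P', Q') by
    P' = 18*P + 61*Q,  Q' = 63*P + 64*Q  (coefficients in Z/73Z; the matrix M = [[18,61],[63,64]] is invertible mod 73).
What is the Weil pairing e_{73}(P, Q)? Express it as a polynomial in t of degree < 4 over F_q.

187725924618378 + 49041163682353*t + 28705480092497*t^2 + 149996576751982*t^3

e_{73} is bilinear + alternating on E[73], so e_{73}(18*P + 61*Q, 63*P + 64*Q) = e_{73}(P,Q)^(18*64-61*63).
So e_{73}(P,Q) = e_{73}(P',Q')^{22}, since 10*22 = 1 mod 73.
Build f_{73,P'} and f_{73,Q'} via the 7-bit ladder of 73=1001001_2; evaluate at shifted divisors; quotient in F_{237792315109711^4}.
The quotient is 26879174162824 + 116975871370225*t + 125304450298144*t^2 + 25031555164036*t^3.
Raise to 22: e(P,Q) = 187725924618378 + 49041163682353*t + 28705480092497*t^2 + 149996576751982*t^3 in mu_{73}.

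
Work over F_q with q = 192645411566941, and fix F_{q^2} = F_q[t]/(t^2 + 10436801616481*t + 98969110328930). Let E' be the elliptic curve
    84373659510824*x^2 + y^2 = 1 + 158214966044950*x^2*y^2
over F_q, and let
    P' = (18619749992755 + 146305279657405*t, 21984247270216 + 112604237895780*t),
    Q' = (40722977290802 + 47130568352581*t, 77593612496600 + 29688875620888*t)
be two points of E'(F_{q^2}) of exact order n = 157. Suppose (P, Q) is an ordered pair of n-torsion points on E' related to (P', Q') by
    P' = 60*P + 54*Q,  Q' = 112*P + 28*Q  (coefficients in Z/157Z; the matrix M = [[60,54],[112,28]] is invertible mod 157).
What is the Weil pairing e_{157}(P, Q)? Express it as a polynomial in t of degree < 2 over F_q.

41731998925104 + 138468446291361*t

e_{157} is bilinear + alternating on E[157], so e_{157}(60*P + 54*Q, 112*P + 28*Q) = e_{157}(P,Q)^(60*28-54*112).
60*28 - 54*112 = -4368; reduced mod 157: det = 28, inverse 129.
Map (x,y)_Ed via u=(1+y)/(1-y), v=(1+y)/((1-y)x) to Montgomery A=136143540911896,B=63996851637620; then to (a',b')=(57416845148268,143539511599943).
n = 157 = (10011101)_2 (8 bits, wt 5); accumulate f_{157,P'}(Q'+S)/f_{157,P'}(S) along the 7-step ladder.
Result: e(P',Q') = 59464778972389 + 133641604619474*t.
Raise to 129: e(P,Q) = 41731998925104 + 138468446291361*t in mu_{157}.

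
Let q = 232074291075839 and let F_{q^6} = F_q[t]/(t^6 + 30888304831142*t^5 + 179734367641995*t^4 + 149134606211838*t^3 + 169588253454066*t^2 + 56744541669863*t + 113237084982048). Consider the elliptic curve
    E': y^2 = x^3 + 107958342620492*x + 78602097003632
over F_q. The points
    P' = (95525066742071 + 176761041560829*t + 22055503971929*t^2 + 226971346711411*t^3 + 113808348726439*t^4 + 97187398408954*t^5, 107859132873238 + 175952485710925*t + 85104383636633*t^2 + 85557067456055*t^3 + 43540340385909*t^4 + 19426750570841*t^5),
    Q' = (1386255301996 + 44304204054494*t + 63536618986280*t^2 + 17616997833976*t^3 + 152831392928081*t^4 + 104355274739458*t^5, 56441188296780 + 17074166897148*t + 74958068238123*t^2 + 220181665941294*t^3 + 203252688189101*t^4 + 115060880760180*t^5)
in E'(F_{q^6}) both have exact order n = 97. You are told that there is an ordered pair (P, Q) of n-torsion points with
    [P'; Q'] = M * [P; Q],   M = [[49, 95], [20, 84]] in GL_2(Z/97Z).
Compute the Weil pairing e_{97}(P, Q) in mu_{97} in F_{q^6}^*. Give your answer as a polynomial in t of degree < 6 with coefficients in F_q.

105887277771742 + 181228321757577*t + 111652422222829*t^2 + 73852631580259*t^3 + 51389437324785*t^4 + 113506498613498*t^5

Under M = [[49,95],[20,84]] in GL_2(Z/97), e_{97}(P',Q') = e_{97}(P,Q)^(49*84-95*20 mod 97).
det(M) mod 97 = 82; its inverse in (Z/97)^* is 84 (check: 82*84 mod 97 = 1).
Run Miller on y^2=x^3+107958342620492*x+78602097003632 over F_{232074291075839}: ladder 1100001 (7 bits); e = f_P(D_Q)/f_Q(D_P).
f_P(D_Q)/f_Q(D_P) = 184619220666046 + 42449166133641*t + 28145960916396*t^2 + 9568490789600*t^3 + 55671438770795*t^4 + 160427164282901*t^5.
e_{97}(P,Q) = (184619220666046 + 42449166133641*t + 28145960916396*t^2 + 9568490789600*t^3 + 55671438770795*t^4 + 160427164282901*t^5)^{84} = 105887277771742 + 181228321757577*t + 111652422222829*t^2 + 73852631580259*t^3 + 51389437324785*t^4 + 113506498613498*t^5.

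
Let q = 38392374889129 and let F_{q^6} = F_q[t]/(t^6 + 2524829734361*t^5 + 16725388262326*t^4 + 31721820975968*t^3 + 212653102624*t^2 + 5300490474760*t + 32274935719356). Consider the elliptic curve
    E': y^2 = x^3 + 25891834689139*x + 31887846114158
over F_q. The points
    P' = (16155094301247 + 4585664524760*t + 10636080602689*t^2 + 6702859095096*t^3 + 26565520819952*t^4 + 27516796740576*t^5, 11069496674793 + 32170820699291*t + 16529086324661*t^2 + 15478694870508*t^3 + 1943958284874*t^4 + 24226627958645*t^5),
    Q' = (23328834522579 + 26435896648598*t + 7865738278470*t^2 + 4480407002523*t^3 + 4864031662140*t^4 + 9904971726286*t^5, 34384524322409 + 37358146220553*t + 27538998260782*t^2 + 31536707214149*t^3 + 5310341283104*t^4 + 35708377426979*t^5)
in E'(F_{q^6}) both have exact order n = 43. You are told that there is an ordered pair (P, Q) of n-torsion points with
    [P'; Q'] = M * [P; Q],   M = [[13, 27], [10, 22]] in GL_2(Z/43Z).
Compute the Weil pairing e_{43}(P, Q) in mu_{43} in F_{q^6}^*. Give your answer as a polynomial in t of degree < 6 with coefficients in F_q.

The 43-Weil pairing on E[43] over F_{38392374889129} is alternating-bilinear: e_{43}(P',Q') = e_{43}(P,Q)^det(M).
det M = 13*22 - 27*10 = 16 = 16 (mod 43); 16^{-1} = 35 (mod 43).
Miller loop for e_{43} over F_{38392374889129^6}: bits of 43 = 101011; 5 double steps + 3 add steps, l/v at each.
So e_{43}(P',Q') = 37031509377009 + 22792835506735*t + 4966320662029*t^2 + 12440828216142*t^3 + 34239203043438*t^4 + 16348648487909*t^5.
e_{43}(P,Q) = (37031509377009 + 22792835506735*t + 4966320662029*t^2 + 12440828216142*t^3 + 34239203043438*t^4 + 16348648487909*t^5)^{35} = 10912511829162 + 20699281604834*t + 13755768770987*t^2 + 5395415461855*t^3 + 15546238664142*t^4 + 844964234733*t^5.

10912511829162 + 20699281604834*t + 13755768770987*t^2 + 5395415461855*t^3 + 15546238664142*t^4 + 844964234733*t^5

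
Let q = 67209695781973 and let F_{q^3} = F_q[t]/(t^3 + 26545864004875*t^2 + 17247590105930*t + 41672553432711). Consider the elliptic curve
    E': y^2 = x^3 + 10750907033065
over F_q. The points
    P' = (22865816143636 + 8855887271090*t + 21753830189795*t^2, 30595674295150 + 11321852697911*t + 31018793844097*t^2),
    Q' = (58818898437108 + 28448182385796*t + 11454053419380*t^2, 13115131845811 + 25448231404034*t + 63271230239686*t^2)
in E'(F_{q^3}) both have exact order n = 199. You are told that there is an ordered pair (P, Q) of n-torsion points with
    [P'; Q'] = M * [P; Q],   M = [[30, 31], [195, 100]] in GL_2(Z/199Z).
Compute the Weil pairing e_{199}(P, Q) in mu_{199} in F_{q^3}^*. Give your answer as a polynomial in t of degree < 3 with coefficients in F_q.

The 199-Weil pairing on E[199] over F_{67209695781973} is alternating-bilinear: e_{199}(P',Q') = e_{199}(P,Q)^det(M).
Inverting 139 mod 199: 63. Thus e_{199}(P,Q) = e(P',Q')^{63}.
Build f_{199,P'} and f_{199,Q'} via the 8-bit ladder of 199=11000111_2; evaluate at shifted divisors; quotient in F_{67209695781973^3}.
The quotient is 15930476499794 + 55424391455695*t + 24194510719385*t^2.
(15930476499794 + 55424391455695*t + 24194510719385*t^2)^{63} mod (67209695781973,f) = 60311235939443 + 28165260588106*t + 65035031258951*t^2.

60311235939443 + 28165260588106*t + 65035031258951*t^2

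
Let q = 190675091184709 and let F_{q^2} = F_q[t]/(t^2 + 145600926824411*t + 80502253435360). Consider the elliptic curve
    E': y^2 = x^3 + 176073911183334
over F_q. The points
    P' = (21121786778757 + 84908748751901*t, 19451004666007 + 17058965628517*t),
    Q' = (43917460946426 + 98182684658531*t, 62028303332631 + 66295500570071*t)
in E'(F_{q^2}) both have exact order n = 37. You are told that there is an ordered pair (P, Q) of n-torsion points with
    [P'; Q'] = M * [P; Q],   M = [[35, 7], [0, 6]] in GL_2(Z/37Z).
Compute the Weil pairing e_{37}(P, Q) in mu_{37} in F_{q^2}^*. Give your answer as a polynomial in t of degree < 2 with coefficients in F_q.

108818089433791 + 128215194955191*t

e_{37}(aP+bQ,cP+dQ) = e_{37}(P,Q)^(ad-bc); with (a,b,c,d)=(35,7,0,6) this gives the det-37 law.
Hence e(P,Q) = e(P',Q')^{3} where 3 = 25^{-1} mod 37.
Run Miller on y^2=x^3+176073911183334 over F_{190675091184709}: ladder 100101 (6 bits); e = f_P(D_Q)/f_Q(D_P).
e_{37}(P',Q') = 101899685262000 + 129959751003051*t.
Raise to 3: e(P,Q) = 108818089433791 + 128215194955191*t in mu_{37}.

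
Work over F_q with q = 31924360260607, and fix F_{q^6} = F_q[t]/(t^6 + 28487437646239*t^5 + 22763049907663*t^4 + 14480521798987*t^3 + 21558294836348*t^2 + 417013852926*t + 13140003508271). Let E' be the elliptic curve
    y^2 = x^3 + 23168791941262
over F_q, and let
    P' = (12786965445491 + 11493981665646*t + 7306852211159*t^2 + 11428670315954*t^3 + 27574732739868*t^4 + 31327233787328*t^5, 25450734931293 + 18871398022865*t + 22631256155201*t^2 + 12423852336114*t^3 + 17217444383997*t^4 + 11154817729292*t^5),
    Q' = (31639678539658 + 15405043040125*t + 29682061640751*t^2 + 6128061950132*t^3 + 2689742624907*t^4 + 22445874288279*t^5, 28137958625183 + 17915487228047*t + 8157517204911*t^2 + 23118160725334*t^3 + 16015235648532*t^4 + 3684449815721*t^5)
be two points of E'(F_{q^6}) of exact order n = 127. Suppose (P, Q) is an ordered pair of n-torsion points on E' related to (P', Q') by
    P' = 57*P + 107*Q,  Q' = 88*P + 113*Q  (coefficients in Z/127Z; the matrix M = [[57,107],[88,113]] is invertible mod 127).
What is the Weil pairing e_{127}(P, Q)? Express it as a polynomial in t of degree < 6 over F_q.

1909378922728 + 13169667039741*t + 28144577690182*t^2 + 12733317790890*t^3 + 30536737063840*t^4 + 12102844837836*t^5

e_{127} is bilinear + alternating on E[127], so e_{127}(57*P + 107*Q, 88*P + 113*Q) = e_{127}(P,Q)^(57*113-107*88).
Inverting 73 mod 127: 87. Thus e_{127}(P,Q) = e(P',Q')^{87}.
Miller loop for e_{127} over F_{31924360260607^6}: bits of 127 = 1111111; 6 double steps + 6 add steps, l/v at each.
So e_{127}(P',Q') = 18362410001105 + 24131261609208*t + 18541706070847*t^2 + 4224332148518*t^3 + 5572237828698*t^4 + 18529162477710*t^5.
(18362410001105 + 24131261609208*t + 18541706070847*t^2 + 4224332148518*t^3 + 5572237828698*t^4 + 18529162477710*t^5)^{87} mod (31924360260607,f) = 1909378922728 + 13169667039741*t + 28144577690182*t^2 + 12733317790890*t^3 + 30536737063840*t^4 + 12102844837836*t^5.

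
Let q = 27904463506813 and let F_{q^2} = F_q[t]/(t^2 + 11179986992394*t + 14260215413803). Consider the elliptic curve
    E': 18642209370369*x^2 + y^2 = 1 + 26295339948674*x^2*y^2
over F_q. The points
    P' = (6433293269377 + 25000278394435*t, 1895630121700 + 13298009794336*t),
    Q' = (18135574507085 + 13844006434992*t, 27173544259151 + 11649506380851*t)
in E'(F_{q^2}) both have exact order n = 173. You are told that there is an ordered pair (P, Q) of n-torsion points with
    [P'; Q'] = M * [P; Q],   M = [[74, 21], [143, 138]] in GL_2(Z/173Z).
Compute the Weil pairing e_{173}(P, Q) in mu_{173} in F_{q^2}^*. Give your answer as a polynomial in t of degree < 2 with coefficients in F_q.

11596043944611 + 3031517231255*t

Since e_{173}(P,P)=e_{173}(Q,Q)=1 and e_{173}(Q,P)=e_{173}(P,Q)^{-1}, expanding e_{173}(74*P + 21*Q,143*P + 138*Q) leaves e(P,Q)^det(M).
So e_{173}(P,Q) = e_{173}(P',Q')^{88}, since 116*88 = 1 mod 173.
Edwards a_E,d_E -> Montgomery A=10995095647106,B=3218457580912 -> Weierstrass 24351664832192,2797125205885 via alpha=12140335470976,beta=5062833232127.
Miller loop for e_{173} over F_{27904463506813^2}: bits of 173 = 10101101; 7 double steps + 4 add steps, l/v at each.
e_{173}(P',Q') = 3758625817328 + 21474648337364*t.
Finally e_{173}(P,Q) = 11596043944611 + 3031517231255*t.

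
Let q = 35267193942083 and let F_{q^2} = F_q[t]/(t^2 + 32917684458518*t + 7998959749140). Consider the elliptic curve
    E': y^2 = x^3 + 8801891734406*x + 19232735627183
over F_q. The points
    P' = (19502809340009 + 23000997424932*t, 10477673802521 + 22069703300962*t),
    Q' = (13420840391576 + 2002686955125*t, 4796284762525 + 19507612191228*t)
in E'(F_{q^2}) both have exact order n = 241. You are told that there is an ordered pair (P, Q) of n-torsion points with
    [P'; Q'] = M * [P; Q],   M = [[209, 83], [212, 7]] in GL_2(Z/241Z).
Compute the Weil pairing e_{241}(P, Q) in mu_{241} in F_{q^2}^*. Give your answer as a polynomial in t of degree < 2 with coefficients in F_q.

33188020892198 + 32339230783245*t

Alternating bilinearity on E[241] (values in mu_{241} in F_{35267193942083^2}) gives e(P',Q') = e(P,Q)^det(M).
So e_{241}(P,Q) = e_{241}(P',Q')^{155}, since 14*155 = 1 mod 241.
Miller loop for e_{241} over F_{35267193942083^2}: bits of 241 = 11110001; 7 double steps + 4 add steps, l/v at each.
Miller gives e_{241}(P',Q') = 16704841625823 + 13835368316224*t in F_{35267193942083^2}.
Finally e_{241}(P,Q) = 33188020892198 + 32339230783245*t.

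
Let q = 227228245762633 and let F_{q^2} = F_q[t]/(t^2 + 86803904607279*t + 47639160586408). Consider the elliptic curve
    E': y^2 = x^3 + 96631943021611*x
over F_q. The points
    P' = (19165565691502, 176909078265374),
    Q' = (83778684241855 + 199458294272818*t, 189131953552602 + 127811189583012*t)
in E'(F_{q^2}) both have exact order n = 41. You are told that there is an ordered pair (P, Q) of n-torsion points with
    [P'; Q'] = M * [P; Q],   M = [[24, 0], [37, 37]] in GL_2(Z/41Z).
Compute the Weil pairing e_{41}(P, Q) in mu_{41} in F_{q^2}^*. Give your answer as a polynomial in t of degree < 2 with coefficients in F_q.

61468504483632 + 112391471236374*t

e_{41}(aP+bQ,cP+dQ) = e_{41}(P,Q)^(ad-bc); with (a,b,c,d)=(24,0,37,37) this gives the det-41 law.
det M = 24*37 - 0*37 = 888 = 27 (mod 41); 27^{-1} = 38 (mod 41).
Double-and-add over 101001: 6-1 doublings, 3-1 additions; each step l_{T,T}/v_{2T} or l_{T,P'}/v at Q'+S for random S.
Result: e(P',Q') = 121574820399681 + 140607954041763*t.
e_{41}(P,Q) = (121574820399681 + 140607954041763*t)^{38} = 61468504483632 + 112391471236374*t.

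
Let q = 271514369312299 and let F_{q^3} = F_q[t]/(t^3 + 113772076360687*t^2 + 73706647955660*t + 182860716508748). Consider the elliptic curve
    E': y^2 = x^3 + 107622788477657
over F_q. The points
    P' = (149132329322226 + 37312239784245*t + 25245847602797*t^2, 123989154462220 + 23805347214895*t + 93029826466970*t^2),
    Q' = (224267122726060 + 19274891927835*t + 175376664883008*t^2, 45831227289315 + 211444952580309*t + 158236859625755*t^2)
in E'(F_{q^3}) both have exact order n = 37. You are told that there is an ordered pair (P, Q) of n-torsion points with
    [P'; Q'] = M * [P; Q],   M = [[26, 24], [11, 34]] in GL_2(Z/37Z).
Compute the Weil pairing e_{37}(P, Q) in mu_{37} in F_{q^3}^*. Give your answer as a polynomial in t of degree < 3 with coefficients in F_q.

31037789854874 + 137655256765951*t + 212156893201532*t^2

Alternating bilinearity on E[37] (values in mu_{37} in F_{271514369312299^3}) gives e(P',Q') = e(P,Q)^det(M).
Hence e(P,Q) = e(P',Q')^{4} where 4 = 28^{-1} mod 37.
n = 37 = (100101)_2 (6 bits, wt 3); accumulate f_{37,P'}(Q'+S)/f_{37,P'}(S) along the 5-step ladder.
e_{37}(P',Q') = 212839885869029 + 43378120552680*t + 189186033338349*t^2.
e_{37}(P,Q) = (212839885869029 + 43378120552680*t + 189186033338349*t^2)^{4} = 31037789854874 + 137655256765951*t + 212156893201532*t^2.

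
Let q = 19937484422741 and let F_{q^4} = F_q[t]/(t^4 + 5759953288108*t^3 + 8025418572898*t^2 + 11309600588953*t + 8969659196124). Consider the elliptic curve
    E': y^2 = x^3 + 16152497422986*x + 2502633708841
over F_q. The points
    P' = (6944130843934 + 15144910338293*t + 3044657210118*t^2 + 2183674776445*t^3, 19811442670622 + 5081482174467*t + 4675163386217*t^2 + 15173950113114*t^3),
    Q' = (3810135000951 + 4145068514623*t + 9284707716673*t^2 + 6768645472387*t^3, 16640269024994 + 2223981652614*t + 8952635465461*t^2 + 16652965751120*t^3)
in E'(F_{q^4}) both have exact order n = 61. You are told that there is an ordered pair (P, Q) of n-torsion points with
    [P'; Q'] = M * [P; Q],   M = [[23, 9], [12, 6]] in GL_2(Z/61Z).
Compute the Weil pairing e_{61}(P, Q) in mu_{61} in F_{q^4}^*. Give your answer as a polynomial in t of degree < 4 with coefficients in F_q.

Alternating bilinearity on E[61] (values in mu_{61} in F_{19937484422741^4}) gives e(P',Q') = e(P,Q)^det(M).
Inverting 30 mod 61: 59. Thus e_{61}(P,Q) = e(P',Q')^{59}.
Build f_{61,P'} and f_{61,Q'} via the 6-bit ladder of 61=111101_2; evaluate at shifted divisors; quotient in F_{19937484422741^4}.
Miller gives e_{61}(P',Q') = 8514624328430 + 7241316494753*t + 15655256709020*t^2 + 9455981229579*t^3 in F_{19937484422741^4}.
Raise to 59: e(P,Q) = 1327989890434 + 11995513386587*t + 12375747291273*t^2 + 4120621798024*t^3 in mu_{61}.

1327989890434 + 11995513386587*t + 12375747291273*t^2 + 4120621798024*t^3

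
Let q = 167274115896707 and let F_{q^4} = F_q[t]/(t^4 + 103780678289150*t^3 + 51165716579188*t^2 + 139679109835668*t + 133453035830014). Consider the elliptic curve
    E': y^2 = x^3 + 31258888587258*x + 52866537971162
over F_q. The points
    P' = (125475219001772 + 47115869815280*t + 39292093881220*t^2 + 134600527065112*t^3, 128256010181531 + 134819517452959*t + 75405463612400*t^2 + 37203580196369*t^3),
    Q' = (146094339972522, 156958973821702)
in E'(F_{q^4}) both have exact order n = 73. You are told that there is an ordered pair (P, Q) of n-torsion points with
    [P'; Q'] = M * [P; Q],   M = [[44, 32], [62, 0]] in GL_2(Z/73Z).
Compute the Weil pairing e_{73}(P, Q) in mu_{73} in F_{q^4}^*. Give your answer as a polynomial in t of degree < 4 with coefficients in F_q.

Under M = [[44,32],[62,0]] in GL_2(Z/73), e_{73}(P',Q') = e_{73}(P,Q)^(44*0-32*62 mod 73).
det M = 44*0 - 32*62 = -1984 = 60 (mod 73); 60^{-1} = 28 (mod 73).
Double-and-add over 1001001: 7-1 doublings, 3-1 additions; each step l_{T,T}/v_{2T} or l_{T,P'}/v at Q'+S for random S.
The quotient is 130174371542120 + 37605328381212*t + 103090526109680*t^2 + 45848679114412*t^3.
Thus e_{73}(P,Q) = 11034167702142 + 55667827580003*t + 151309932317915*t^2 + 62810947241059*t^3.

11034167702142 + 55667827580003*t + 151309932317915*t^2 + 62810947241059*t^3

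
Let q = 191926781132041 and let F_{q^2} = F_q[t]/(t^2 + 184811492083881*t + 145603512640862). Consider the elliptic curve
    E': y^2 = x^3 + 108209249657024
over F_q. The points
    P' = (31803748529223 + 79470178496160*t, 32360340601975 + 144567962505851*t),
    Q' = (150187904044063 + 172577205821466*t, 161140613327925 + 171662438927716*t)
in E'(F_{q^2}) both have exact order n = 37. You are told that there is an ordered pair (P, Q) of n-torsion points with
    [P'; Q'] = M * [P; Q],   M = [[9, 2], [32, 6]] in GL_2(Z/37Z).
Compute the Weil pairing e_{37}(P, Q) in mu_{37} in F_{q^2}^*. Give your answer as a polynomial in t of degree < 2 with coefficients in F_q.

Under M = [[9,2],[32,6]] in GL_2(Z/37), e_{37}(P',Q') = e_{37}(P,Q)^(9*6-2*32 mod 37).
9*6 - 2*32 = -10; reduced mod 37: det = 27, inverse 11.
6-bit Miller (100101) on E'/F_{191926781132041} with a'=0, b'=108209249657024: accumulate tangent/chord ratios at Q'+S and P'+S'.
f_P(D_Q)/f_Q(D_P) = 10705979594628 + 101039422003829*t.
e_{37}(P,Q) = (10705979594628 + 101039422003829*t)^{11} = 14734722062613 + 33960828057184*t.

14734722062613 + 33960828057184*t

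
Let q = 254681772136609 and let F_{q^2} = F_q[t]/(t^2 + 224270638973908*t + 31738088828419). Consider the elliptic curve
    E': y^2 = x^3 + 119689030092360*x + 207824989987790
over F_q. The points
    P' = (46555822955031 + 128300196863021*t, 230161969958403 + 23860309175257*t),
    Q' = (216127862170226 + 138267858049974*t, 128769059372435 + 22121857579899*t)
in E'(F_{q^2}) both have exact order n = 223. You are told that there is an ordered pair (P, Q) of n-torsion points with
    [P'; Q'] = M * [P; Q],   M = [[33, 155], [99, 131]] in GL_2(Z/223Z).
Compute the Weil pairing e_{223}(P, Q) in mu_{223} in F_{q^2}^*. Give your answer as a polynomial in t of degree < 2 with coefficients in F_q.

175374456248230 + 84686515769634*t

Under M = [[33,155],[99,131]] in GL_2(Z/223), e_{223}(P',Q') = e_{223}(P,Q)^(33*131-155*99 mod 223).
Hence e(P,Q) = e(P',Q')^{169} where 169 = 128^{-1} mod 223.
Double-and-add over 11011111: 8-1 doublings, 7-1 additions; each step l_{T,T}/v_{2T} or l_{T,P'}/v at Q'+S for random S.
Miller gives e_{223}(P',Q') = 7829451138348 + 220978428445911*t in F_{254681772136609^2}.
Finally e_{223}(P,Q) = 175374456248230 + 84686515769634*t.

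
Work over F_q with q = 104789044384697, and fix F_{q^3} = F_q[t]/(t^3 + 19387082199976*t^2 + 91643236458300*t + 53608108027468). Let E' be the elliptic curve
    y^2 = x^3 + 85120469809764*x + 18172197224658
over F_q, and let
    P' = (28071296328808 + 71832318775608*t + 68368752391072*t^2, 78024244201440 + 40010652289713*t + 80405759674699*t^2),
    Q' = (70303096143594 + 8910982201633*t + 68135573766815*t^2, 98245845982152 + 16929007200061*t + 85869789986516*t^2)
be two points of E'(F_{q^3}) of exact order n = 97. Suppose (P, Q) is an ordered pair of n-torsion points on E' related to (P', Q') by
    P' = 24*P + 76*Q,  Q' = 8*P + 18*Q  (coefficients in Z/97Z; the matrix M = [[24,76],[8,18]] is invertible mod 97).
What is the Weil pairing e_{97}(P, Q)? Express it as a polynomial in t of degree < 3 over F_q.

26154408818493 + 11399308327962*t + 43237764625339*t^2

e_{97}(aP+bQ,cP+dQ) = e_{97}(P,Q)^(ad-bc); with (a,b,c,d)=(24,76,8,18) this gives the det-97 law.
24*18 - 76*8 = -176; reduced mod 97: det = 18, inverse 27.
Run Miller on y^2=x^3+85120469809764*x+18172197224658 over F_{104789044384697}: ladder 1100001 (7 bits); e = f_P(D_Q)/f_Q(D_P).
Result: e(P',Q') = 92481685093733 + 54213127959965*t + 78955804538388*t^2.
Finally e_{97}(P,Q) = 26154408818493 + 11399308327962*t + 43237764625339*t^2.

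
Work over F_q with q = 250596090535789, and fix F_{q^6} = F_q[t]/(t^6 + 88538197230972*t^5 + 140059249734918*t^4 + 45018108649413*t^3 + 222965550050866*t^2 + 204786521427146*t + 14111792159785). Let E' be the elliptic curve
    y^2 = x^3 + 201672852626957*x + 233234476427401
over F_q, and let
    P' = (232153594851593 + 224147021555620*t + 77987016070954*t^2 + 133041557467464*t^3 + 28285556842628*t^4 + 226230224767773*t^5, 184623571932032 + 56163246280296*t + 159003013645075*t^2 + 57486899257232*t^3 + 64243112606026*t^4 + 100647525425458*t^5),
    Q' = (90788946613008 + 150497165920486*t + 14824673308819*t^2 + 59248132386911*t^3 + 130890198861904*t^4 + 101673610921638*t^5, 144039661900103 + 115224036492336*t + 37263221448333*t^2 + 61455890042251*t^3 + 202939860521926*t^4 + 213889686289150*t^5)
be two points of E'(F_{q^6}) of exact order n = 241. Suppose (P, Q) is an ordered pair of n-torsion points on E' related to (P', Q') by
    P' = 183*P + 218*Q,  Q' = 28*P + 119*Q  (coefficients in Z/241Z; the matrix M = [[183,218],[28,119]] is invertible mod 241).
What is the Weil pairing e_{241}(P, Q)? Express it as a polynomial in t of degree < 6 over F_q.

225456868006217 + 85631714792615*t + 138290488693795*t^2 + 61427884912325*t^3 + 146905378698541*t^4 + 243344956767906*t^5

Under M = [[183,218],[28,119]] in GL_2(Z/241), e_{241}(P',Q') = e_{241}(P,Q)^(183*119-218*28 mod 241).
Hence e(P,Q) = e(P',Q')^{211} where 211 = 8^{-1} mod 241.
Build f_{241,P'} and f_{241,Q'} via the 8-bit ladder of 241=11110001_2; evaluate at shifted divisors; quotient in F_{250596090535789^6}.
Result: e(P',Q') = 162220480644992 + 66497284533954*t + 100618140530128*t^2 + 232440480923186*t^3 + 136894847212862*t^4 + 89760250757532*t^5.
Thus e_{241}(P,Q) = 225456868006217 + 85631714792615*t + 138290488693795*t^2 + 61427884912325*t^3 + 146905378698541*t^4 + 243344956767906*t^5.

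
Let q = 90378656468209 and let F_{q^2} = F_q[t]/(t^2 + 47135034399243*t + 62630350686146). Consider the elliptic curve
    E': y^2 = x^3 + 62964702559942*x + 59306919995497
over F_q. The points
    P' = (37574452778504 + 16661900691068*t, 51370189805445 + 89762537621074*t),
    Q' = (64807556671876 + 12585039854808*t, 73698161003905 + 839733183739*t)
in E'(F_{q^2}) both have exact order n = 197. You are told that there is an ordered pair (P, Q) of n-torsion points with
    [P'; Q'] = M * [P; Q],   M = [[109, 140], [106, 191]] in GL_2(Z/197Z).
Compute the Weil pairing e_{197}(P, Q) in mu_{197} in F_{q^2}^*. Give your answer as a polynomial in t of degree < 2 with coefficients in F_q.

Under M = [[109,140],[106,191]] in GL_2(Z/197), e_{197}(P',Q') = e_{197}(P,Q)^(109*191-140*106 mod 197).
Inverting 69 mod 197: 20. Thus e_{197}(P,Q) = e(P',Q')^{20}.
Miller loop for e_{197} over F_{90378656468209^2}: bits of 197 = 11000101; 7 double steps + 3 add steps, l/v at each.
Result: e(P',Q') = 7378425760824 + 51434398132883*t.
Hence e(P,Q) = 68871843903441 + 47064611763556*t in F_{90378656468209^2}^*.

68871843903441 + 47064611763556*t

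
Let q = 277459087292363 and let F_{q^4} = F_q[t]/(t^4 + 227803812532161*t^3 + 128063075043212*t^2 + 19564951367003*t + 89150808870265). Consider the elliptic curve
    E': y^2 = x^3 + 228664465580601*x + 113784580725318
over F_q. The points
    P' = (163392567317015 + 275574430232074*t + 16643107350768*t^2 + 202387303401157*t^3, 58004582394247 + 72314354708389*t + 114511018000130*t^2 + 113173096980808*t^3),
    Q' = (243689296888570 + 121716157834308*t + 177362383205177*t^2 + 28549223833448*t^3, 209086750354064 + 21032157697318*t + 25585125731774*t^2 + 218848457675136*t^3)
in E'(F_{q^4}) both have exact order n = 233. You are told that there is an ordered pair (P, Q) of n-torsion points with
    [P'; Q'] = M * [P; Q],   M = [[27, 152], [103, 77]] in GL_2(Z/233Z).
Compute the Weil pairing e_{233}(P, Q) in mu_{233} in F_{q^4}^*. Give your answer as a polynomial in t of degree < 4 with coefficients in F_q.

110158546140789 + 140265850754334*t + 6005064529772*t^2 + 92463632147786*t^3

The 233-Weil pairing on E[233] over F_{277459087292363} is alternating-bilinear: e_{233}(P',Q') = e_{233}(P,Q)^det(M).
det M = 27*77 - 152*103 = -13577 = 170 (mod 233); 170^{-1} = 196 (mod 233).
Miller loop for e_{233} over F_{277459087292363^4}: bits of 233 = 11101001; 7 double steps + 4 add steps, l/v at each.
The quotient is 19900963259366 + 124054555092855*t + 199066147707926*t^2 + 26531173628883*t^3.
Hence e(P,Q) = 110158546140789 + 140265850754334*t + 6005064529772*t^2 + 92463632147786*t^3 in F_{277459087292363^4}^*.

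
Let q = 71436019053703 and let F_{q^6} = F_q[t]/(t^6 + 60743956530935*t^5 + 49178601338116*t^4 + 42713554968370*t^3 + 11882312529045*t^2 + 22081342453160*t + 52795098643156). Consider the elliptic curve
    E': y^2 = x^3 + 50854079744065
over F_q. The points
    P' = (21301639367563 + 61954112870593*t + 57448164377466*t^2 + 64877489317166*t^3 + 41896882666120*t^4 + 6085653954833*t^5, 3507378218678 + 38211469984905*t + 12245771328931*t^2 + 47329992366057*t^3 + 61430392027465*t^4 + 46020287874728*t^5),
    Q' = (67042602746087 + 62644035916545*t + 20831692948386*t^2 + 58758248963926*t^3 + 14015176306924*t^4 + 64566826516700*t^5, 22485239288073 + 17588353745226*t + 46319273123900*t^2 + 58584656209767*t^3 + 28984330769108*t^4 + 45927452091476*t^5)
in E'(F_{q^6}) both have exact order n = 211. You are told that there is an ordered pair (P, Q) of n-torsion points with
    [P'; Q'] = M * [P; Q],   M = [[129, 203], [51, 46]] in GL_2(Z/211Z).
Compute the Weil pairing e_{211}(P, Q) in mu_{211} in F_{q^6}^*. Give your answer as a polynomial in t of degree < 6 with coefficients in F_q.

70047522485377 + 62178350894581*t + 46475921587842*t^2 + 32657722987669*t^3 + 50756160294830*t^4 + 37380259234715*t^5

e_{211} is bilinear + alternating on E[211], so e_{211}(129*P + 203*Q, 51*P + 46*Q) = e_{211}(P,Q)^(129*46-203*51).
Inverting 12 mod 211: 88. Thus e_{211}(P,Q) = e(P',Q')^{88}.
Miller loop for e_{211} over F_{71436019053703^6}: bits of 211 = 11010011; 7 double steps + 4 add steps, l/v at each.
Miller gives e_{211}(P',Q') = 60979622122590 + 12936943512168*t + 9515492887228*t^2 + 68087067317330*t^3 + 54702309474905*t^4 + 28087316628310*t^5 in F_{71436019053703^6}.
Finally e_{211}(P,Q) = 70047522485377 + 62178350894581*t + 46475921587842*t^2 + 32657722987669*t^3 + 50756160294830*t^4 + 37380259234715*t^5.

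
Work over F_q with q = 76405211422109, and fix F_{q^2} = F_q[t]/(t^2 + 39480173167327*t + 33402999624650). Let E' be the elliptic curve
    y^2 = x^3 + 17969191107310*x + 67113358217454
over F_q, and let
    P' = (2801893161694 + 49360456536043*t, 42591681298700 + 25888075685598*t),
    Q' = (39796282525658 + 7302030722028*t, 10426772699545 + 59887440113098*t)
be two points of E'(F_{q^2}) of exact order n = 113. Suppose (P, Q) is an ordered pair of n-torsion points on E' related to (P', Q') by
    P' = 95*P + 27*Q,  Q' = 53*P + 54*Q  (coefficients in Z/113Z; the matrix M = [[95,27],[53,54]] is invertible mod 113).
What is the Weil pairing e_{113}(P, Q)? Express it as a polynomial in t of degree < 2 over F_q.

28740460948556 + 4714282807102*t

The 113-Weil pairing on E[113] over F_{76405211422109} is alternating-bilinear: e_{113}(P',Q') = e_{113}(P,Q)^det(M).
det(M) mod 113 = 83; its inverse in (Z/113)^* is 64 (check: 83*64 mod 113 = 1).
Miller loop for e_{113} over F_{76405211422109^2}: bits of 113 = 1110001; 6 double steps + 3 add steps, l/v at each.
Result: e(P',Q') = 63294269331046 + 26481558330459*t.
Finally e_{113}(P,Q) = 28740460948556 + 4714282807102*t.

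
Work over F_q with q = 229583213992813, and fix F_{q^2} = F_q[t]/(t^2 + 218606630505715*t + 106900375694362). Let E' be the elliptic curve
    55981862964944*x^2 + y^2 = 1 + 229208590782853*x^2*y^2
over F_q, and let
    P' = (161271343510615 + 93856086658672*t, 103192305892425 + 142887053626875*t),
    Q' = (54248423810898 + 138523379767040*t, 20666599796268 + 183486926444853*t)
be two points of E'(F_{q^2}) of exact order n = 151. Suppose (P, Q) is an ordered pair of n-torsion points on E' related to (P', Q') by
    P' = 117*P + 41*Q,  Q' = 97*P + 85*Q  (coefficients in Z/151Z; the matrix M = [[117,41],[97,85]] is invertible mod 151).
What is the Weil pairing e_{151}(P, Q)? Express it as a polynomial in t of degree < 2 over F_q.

80162244714148 + 34668654468615*t

Under M = [[117,41],[97,85]] in GL_2(Z/151), e_{151}(P',Q') = e_{151}(P,Q)^(117*85-41*97 mod 151).
Inverting 79 mod 151: 65. Thus e_{151}(P,Q) = e(P',Q')^{65}.
Map (x,y)_Ed via u=(1+y)/(1-y), v=(1+y)/((1-y)x) to Montgomery A=110549173110363,B=197548064821050; then to (a',b')=(201010333382162,110147759975119).
Run Miller on y^2=x^3+201010333382162*x+110147759975119 over F_{229583213992813}: ladder 10010111 (8 bits); e = f_P(D_Q)/f_Q(D_P).
So e_{151}(P',Q') = 220497719839090 + 56543812397161*t.
Thus e_{151}(P,Q) = 80162244714148 + 34668654468615*t.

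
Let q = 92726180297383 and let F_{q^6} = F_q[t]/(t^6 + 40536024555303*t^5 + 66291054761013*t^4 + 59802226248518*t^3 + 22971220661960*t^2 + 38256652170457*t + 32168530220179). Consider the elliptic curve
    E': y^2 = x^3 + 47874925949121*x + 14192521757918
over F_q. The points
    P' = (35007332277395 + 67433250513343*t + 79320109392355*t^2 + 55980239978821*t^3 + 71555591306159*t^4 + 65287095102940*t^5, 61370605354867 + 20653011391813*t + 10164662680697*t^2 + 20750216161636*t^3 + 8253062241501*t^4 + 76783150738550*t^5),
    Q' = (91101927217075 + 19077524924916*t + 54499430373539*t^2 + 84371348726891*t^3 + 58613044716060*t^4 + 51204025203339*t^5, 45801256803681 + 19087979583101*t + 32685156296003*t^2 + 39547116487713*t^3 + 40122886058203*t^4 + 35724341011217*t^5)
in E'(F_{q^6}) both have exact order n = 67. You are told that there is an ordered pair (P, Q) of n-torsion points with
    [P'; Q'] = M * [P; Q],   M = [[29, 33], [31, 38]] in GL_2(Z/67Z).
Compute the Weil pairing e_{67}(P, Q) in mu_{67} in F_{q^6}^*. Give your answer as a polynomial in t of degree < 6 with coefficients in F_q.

24608472099251 + 24637885166791*t + 14545932868443*t^2 + 19526670199355*t^3 + 20137371011955*t^4 + 10829927158735*t^5

The 67-Weil pairing on E[67] over F_{92726180297383} is alternating-bilinear: e_{67}(P',Q') = e_{67}(P,Q)^det(M).
Hence e(P,Q) = e(P',Q')^{28} where 28 = 12^{-1} mod 67.
7-bit Miller (1000011) on E'/F_{92726180297383} with a'=47874925949121, b'=14192521757918: accumulate tangent/chord ratios at Q'+S and P'+S'.
e_{67}(P',Q') = 72061341762339 + 41274420209335*t + 89475238998396*t^2 + 47698725060244*t^3 + 28675751615802*t^4 + 66215186098762*t^5.
Finally e_{67}(P,Q) = 24608472099251 + 24637885166791*t + 14545932868443*t^2 + 19526670199355*t^3 + 20137371011955*t^4 + 10829927158735*t^5.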